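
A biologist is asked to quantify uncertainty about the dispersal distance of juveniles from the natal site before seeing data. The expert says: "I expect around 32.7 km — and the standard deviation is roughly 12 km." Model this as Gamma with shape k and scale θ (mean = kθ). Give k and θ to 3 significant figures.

For Gamma(k, scale θ): mean = kθ, variance = kθ², so CV = 1/√k.
CV = SD/mean = 12/32.7 = 0.367, hence k = 1/CV² = 7.43.
Then θ = mean/k = 32.7/7.43 = 4.4.

k ≈ 7.43, θ ≈ 4.4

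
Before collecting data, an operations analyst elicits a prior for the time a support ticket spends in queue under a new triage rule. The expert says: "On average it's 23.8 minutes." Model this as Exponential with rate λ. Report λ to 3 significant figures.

λ ≈ 0.042

Exponential mean = 1/λ, so λ = 1/23.8 = 0.042.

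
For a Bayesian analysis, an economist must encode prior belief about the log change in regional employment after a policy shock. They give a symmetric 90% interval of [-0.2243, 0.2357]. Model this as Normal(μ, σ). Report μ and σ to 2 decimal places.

A symmetric 90% interval runs μ ± z·σ with z = 1.645.
Half-width = 0.23, so σ = 0.23/1.645 = 0.14.
μ is the interval midpoint, 0.01.

μ = 0.01, σ = 0.14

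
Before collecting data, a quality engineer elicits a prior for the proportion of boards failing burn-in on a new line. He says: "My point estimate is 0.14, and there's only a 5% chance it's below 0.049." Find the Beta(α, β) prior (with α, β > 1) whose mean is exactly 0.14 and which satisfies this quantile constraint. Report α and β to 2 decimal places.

With mean 0.14 fixed, write α = 0.14s, β = 0.86s where s = α+β.
Need P(θ < 0.049) = 0.05 under Beta(0.14s, 0.86s). Normal approximation: (q−m)/√(m(1−m)/s) ≈ z_{0.05} = -1.64, so s ≈ 0.14·0.86·(-1.64)²/(0.049−0.14)² = 39.3.
At s = 39.3: P(θ<0.049) ≈ 0.020. Adjusting to match 0.05 gives s ≈ 26.84.
So α = 0.14·26.84 ≈ 3.76, β = 0.86·26.84 ≈ 23.09.

α ≈ 3.76, β ≈ 23.09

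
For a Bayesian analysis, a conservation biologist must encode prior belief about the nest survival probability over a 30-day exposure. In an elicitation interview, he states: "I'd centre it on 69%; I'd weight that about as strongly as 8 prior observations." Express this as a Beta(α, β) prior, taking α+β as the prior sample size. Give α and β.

Under the effective-sample-size interpretation, Beta(α, β) has prior mean α/(α+β) and prior sample size α+β.
So α+β = 8 and α/(α+β) = 0.69, giving α = 0.69·8 = 5.52 and β = 8 − 5.52 = 2.48.

α = 5.52, β = 2.48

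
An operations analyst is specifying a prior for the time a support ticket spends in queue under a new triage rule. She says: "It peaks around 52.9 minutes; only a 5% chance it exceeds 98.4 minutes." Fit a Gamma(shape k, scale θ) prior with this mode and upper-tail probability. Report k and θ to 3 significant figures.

Gamma(k,θ) with k>1 has mode (k−1)θ, so θ = 52.9/(k−1).
Need P(X < 98.4) = 0.95 with θ tied to k this way. Start at k = 2, θ = 52.9: P(X<98.4) ≈ 0.555.
Too low — raise k to concentrate. Iterating converges to k ≈ 8.22.
Then θ = 52.9/(8.22−1) ≈ 7.32.

k ≈ 8.22, θ ≈ 7.32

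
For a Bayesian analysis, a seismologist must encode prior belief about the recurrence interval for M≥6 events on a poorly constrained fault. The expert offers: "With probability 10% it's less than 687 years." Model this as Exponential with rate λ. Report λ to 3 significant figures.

P(T < 687.0) = 1 − e^(−λ·687.0) = 0.1, so λ = −ln(1−0.1)/687.0 = −ln(0.9)/687.0 = 0.000153.

λ ≈ 0.000153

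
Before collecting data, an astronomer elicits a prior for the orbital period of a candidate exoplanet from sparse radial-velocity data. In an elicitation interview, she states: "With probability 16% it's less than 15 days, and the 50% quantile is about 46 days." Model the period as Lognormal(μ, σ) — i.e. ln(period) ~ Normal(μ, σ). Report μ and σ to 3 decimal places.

If T ~ Lognormal(μ,σ) then ln T ~ Normal(μ,σ), so the p-quantile of ln T is μ + z_p·σ.
ln(15) = 2.708 and ln(46) = 3.829; z_{0.16} = -0.9945, z_{0.5} = 0.
σ = (3.829 − 2.708)/(0 − (-0.9945)) = 1.127.
μ = 2.708 − (-0.9945)·1.127 = 3.829.

μ ≈ 3.829, σ ≈ 1.127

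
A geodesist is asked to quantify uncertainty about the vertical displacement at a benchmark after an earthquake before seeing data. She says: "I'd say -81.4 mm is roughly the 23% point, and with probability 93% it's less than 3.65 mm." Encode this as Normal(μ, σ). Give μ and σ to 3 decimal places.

μ = -53.026, σ = 38.404

The p-quantile of Normal(μ,σ) is μ + z_p·σ, with z_{0.23} = -0.7388 and z_{0.93} = 1.476.
Eliminate σ: μ = (z₂·x₁ − z₁·x₂)/(z₂ − z₁) = (1.476·-81.4 − (-0.7388)·3.65)/2.215 = -53.026.
Then σ = (x₂ − x₁)/(z₂ − z₁) = (3.65 − -81.4)/2.215 = 38.404.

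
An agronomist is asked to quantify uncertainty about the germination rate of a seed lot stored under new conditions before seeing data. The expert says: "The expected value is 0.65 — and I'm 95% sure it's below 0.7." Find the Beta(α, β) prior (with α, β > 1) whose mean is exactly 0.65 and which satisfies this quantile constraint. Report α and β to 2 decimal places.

With mean 0.65 fixed, write α = 0.65s, β = 0.35s where s = α+β.
Need P(θ < 0.7) = 0.95 under Beta(0.65s, 0.35s). Normal approximation: (q−m)/√(m(1−m)/s) ≈ z_{0.95} = 1.64, so s ≈ 0.65·0.35·(1.64)²/(0.7−0.65)² = 246.2.
At s = 246.2: P(θ<0.7) ≈ 0.953. Adjusting to match 0.95 gives s ≈ 238.34.
So α = 0.65·238.34 ≈ 154.92, β = 0.35·238.34 ≈ 83.42.

α ≈ 154.92, β ≈ 83.42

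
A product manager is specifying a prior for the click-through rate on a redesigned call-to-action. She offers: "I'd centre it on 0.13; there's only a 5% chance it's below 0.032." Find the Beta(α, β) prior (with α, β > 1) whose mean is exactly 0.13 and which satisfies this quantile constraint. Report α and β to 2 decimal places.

With mean 0.13 fixed, write α = 0.13s, β = 0.87s where s = α+β.
Need P(θ < 0.032) = 0.05 under Beta(0.13s, 0.87s). Normal approximation: (q−m)/√(m(1−m)/s) ≈ z_{0.05} = -1.64, so s ≈ 0.13·0.87·(-1.64)²/(0.032−0.13)² = 31.9.
At s = 31.9: P(θ<0.032) ≈ 0.013. Adjusting to match 0.05 gives s ≈ 19.07.
So α = 0.13·19.07 ≈ 2.48, β = 0.87·19.07 ≈ 16.59.

α ≈ 2.48, β ≈ 16.59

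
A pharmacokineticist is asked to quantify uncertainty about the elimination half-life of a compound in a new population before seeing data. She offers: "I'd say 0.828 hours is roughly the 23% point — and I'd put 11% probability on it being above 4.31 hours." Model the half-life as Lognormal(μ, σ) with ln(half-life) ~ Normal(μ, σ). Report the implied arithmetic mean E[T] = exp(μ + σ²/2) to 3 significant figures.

If T ~ Lognormal(μ,σ) then ln T ~ Normal(μ,σ), so the p-quantile of ln T is μ + z_p·σ.
ln(0.828) = -0.1887 and ln(4.31) = 1.461; z_{0.23} = -0.7388, z_{0.89} = 1.227.
σ = (1.461 − -0.1887)/(1.227 − (-0.7388)) = 0.839.
μ = -0.1887 − (-0.7388)·0.839 = 0.431.
E[T] = exp(μ + σ²/2) = exp(0.431 + 0.3523) = 2.19 hours.

E[T] ≈ 2.19 hours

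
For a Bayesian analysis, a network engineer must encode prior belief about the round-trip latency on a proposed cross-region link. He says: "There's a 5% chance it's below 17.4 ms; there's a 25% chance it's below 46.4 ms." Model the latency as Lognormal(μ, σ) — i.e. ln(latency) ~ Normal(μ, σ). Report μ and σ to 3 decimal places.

μ ≈ 4.519, σ ≈ 1.011

If T ~ Lognormal(μ,σ) then ln T ~ Normal(μ,σ), so the p-quantile of ln T is μ + z_p·σ.
ln(17.4) = 2.856 and ln(46.4) = 3.837; z_{0.05} = -1.645, z_{0.25} = -0.6745.
σ = (3.837 − 2.856)/(-0.6745 − (-1.645)) = 1.011.
μ = 2.856 − (-1.645)·1.011 = 4.519.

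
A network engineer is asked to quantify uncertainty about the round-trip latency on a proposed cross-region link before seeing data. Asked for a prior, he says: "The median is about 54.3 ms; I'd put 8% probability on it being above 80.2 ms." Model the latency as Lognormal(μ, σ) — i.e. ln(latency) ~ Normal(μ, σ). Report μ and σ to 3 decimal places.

μ ≈ 3.995, σ ≈ 0.278

If T ~ Lognormal(μ,σ) then ln T ~ Normal(μ,σ), so the p-quantile of ln T is μ + z_p·σ.
ln(54.3) = 3.995 and ln(80.2) = 4.385; z_{0.5} = 0, z_{0.92} = 1.405.
σ = (4.385 − 3.995)/(1.405 − (0)) = 0.278.
μ = 3.995 − (0)·0.278 = 3.995.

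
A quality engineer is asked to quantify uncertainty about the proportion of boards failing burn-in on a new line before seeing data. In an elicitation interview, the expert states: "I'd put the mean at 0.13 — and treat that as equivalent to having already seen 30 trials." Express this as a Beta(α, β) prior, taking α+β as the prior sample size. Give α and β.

Under the effective-sample-size interpretation, Beta(α, β) has prior mean α/(α+β) and prior sample size α+β.
So α+β = 30 and α/(α+β) = 0.13, giving α = 0.13·30 = 3.9 and β = 30 − 3.9 = 26.1.

α = 3.9, β = 26.1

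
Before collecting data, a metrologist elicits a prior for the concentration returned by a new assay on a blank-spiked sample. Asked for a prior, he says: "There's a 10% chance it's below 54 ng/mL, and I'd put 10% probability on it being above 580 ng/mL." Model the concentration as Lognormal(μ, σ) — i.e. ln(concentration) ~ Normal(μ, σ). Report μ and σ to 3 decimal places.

μ ≈ 5.176, σ ≈ 0.926

If T ~ Lognormal(μ,σ) then ln T ~ Normal(μ,σ), so the p-quantile of ln T is μ + z_p·σ.
ln(54) = 3.989 and ln(580) = 6.363; z_{0.1} = -1.282, z_{0.9} = 1.282.
σ = (6.363 − 3.989)/(1.282 − (-1.282)) = 0.926.
μ = 3.989 − (-1.282)·0.926 = 5.176.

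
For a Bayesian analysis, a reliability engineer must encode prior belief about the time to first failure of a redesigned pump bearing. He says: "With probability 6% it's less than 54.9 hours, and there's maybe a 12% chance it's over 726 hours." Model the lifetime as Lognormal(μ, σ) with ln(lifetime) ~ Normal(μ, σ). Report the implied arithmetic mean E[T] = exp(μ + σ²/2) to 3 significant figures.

If T ~ Lognormal(μ,σ) then ln T ~ Normal(μ,σ), so the p-quantile of ln T is μ + z_p·σ.
ln(54.9) = 4.006 and ln(726) = 6.588; z_{0.06} = -1.555, z_{0.88} = 1.175.
σ = (6.588 − 4.006)/(1.175 − (-1.555)) = 0.946.
μ = 4.006 − (-1.555)·0.946 = 5.476.
E[T] = exp(μ + σ²/2) = exp(5.476 + 0.4473) = 374 hours.

E[T] ≈ 374 hours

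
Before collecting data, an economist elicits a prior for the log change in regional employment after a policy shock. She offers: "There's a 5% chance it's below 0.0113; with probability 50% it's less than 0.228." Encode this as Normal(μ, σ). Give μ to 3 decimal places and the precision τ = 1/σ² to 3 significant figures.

μ = 0.228, τ = 57.6

The p-quantile of Normal(μ,σ) is μ + z_p·σ, with z_{0.05} = -1.645 and z_{0.5} = 0.
Eliminate σ: μ = (z₂·x₁ − z₁·x₂)/(z₂ − z₁) = (0·0.0113 − (-1.645)·0.228)/1.645 = 0.228.
Then σ = (x₂ − x₁)/(z₂ − z₁) = (0.228 − 0.0113)/1.645 = 0.132.
Precision τ = 1/σ² = 1/0.1317² = 57.6.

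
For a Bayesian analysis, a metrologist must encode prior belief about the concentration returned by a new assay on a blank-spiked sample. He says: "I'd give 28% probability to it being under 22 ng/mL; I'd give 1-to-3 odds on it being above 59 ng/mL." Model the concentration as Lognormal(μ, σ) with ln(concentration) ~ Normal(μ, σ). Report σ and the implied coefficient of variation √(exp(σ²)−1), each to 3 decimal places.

σ ≈ 0.785, CV ≈ 0.922

If T ~ Lognormal(μ,σ) then ln T ~ Normal(μ,σ), so the p-quantile of ln T is μ + z_p·σ.
ln(22) = 3.091 and ln(59) = 4.078; z_{0.28} = -0.5828, z_{0.75} = 0.6745.
σ = (4.078 − 3.091)/(0.6745 − (-0.5828)) = 0.785.
μ = 3.091 − (-0.5828)·0.785 = 3.548.
CV = √(exp(σ²)−1) = √(exp(0.6156)−1) = 0.922.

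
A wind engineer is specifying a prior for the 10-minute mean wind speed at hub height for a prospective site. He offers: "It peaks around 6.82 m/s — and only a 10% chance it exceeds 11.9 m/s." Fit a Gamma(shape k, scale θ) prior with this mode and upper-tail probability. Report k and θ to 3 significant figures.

k ≈ 7.13, θ ≈ 1.11

Gamma(k,θ) with k>1 has mode (k−1)θ, so θ = 6.82/(k−1).
Need P(X < 11.9) = 0.9 with θ tied to k this way. Start at k = 2, θ = 6.82: P(X<11.9) ≈ 0.521.
Too low — raise k to concentrate. Iterating converges to k ≈ 7.13.
Then θ = 6.82/(7.13−1) ≈ 1.11.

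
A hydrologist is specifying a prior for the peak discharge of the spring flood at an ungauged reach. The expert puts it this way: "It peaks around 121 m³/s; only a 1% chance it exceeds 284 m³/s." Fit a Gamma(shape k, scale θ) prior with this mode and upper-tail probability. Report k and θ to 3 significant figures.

Gamma(k,θ) with k>1 has mode (k−1)θ, so θ = 121/(k−1).
Need P(X < 284) = 0.99 with θ tied to k this way. Start at k = 2, θ = 121: P(X<284) ≈ 0.680.
Too low — raise k to concentrate. Iterating converges to k ≈ 7.54.
Then θ = 121/(7.54−1) ≈ 18.5.

k ≈ 7.54, θ ≈ 18.5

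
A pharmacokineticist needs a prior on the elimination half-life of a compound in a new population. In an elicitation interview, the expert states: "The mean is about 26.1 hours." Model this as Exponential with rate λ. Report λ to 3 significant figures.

λ ≈ 0.0383

Exponential mean = 1/λ, so λ = 1/26.1 = 0.0383.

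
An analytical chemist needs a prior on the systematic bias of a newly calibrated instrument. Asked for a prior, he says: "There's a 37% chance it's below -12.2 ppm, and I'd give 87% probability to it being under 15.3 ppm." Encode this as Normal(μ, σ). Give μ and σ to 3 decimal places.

μ = -5.942, σ = 18.858

For Normal(μ,σ), the p-quantile is μ + z_p·σ. Here z_{0.37} = -0.3319, z_{0.87} = 1.126.
So -12.2 = μ − 0.3319σ and 15.3 = μ + 1.126σ.
Subtracting: σ = (15.3 − -12.2)/(1.126 − (-0.3319)) = 18.858.
Then μ = -12.2 − (-0.3319)·18.858 = -5.942.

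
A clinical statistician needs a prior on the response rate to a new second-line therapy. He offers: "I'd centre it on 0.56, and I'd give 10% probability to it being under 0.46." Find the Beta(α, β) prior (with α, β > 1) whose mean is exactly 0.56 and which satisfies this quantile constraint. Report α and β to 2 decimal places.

With mean 0.56 fixed, write α = 0.56s, β = 0.44s where s = α+β.
Need P(θ < 0.46) = 0.1 under Beta(0.56s, 0.44s). Normal approximation: (q−m)/√(m(1−m)/s) ≈ z_{0.1} = -1.28, so s ≈ 0.56·0.44·(-1.28)²/(0.46−0.56)² = 40.5.
At s = 40.5: P(θ<0.46) ≈ 0.101. Adjusting to match 0.1 gives s ≈ 40.65.
So α = 0.56·40.65 ≈ 22.77, β = 0.44·40.65 ≈ 17.89.

α ≈ 22.77, β ≈ 17.89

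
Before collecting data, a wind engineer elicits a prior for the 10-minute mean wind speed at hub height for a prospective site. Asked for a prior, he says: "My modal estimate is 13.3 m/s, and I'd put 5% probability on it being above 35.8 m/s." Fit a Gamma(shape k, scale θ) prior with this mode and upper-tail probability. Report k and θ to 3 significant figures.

k ≈ 3.74, θ ≈ 4.85

Gamma(k,θ) with k>1 has mode (k−1)θ, so θ = 13.3/(k−1).
Need P(X < 35.8) = 0.95 with θ tied to k this way. Start at k = 2, θ = 13.3: P(X<35.8) ≈ 0.750.
Too low — raise k to concentrate. Iterating converges to k ≈ 3.74.
Then θ = 13.3/(3.74−1) ≈ 4.85.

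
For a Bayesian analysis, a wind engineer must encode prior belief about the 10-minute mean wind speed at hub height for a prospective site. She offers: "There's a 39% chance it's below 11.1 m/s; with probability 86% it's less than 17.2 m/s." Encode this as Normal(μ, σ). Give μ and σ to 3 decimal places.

μ = 12.353, σ = 4.486

For Normal(μ,σ), the p-quantile is μ + z_p·σ. Here z_{0.39} = -0.2793, z_{0.86} = 1.08.
So 11.1 = μ − 0.2793σ and 17.2 = μ + 1.08σ.
Subtracting: σ = (17.2 − 11.1)/(1.08 − (-0.2793)) = 4.486.
Then μ = 11.1 − (-0.2793)·4.486 = 12.353.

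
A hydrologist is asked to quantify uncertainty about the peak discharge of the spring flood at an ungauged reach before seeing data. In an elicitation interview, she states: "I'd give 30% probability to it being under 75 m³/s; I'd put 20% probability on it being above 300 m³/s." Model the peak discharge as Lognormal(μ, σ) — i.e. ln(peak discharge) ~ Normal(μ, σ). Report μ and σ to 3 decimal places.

If T ~ Lognormal(μ,σ) then ln T ~ Normal(μ,σ), so the p-quantile of ln T is μ + z_p·σ.
ln(75) = 4.317 and ln(300) = 5.704; z_{0.3} = -0.5244, z_{0.8} = 0.8416.
σ = (5.704 − 4.317)/(0.8416 − (-0.5244)) = 1.015.
μ = 4.317 − (-0.5244)·1.015 = 4.850.

μ ≈ 4.850, σ ≈ 1.015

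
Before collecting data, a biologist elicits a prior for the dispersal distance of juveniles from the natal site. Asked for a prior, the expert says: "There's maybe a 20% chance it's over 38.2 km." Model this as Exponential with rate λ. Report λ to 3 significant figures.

λ ≈ 0.0421

P(T > 38.2) = e^(−λ·38.2) = 0.2, so λ = −ln(0.2)/38.2 = 0.0421.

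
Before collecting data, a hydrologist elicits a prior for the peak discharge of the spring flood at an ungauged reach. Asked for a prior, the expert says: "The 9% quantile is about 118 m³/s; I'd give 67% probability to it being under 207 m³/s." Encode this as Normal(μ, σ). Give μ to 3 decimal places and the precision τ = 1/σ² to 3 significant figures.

The p-quantile of Normal(μ,σ) is μ + z_p·σ, with z_{0.09} = -1.341 and z_{0.67} = 0.4399.
Eliminate σ: μ = (z₂·x₁ − z₁·x₂)/(z₂ − z₁) = (0.4399·118 − (-1.341)·207)/1.781 = 185.013.
Then σ = (x₂ − x₁)/(z₂ − z₁) = (207 − 118)/1.781 = 49.981.
Precision τ = 1/σ² = 1/49.98² = 0.0004.

μ = 185.013, τ = 0.0004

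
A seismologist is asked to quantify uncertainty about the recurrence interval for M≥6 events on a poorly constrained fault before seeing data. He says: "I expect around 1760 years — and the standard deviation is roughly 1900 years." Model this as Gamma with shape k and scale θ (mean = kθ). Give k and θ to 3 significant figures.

k ≈ 0.858, θ ≈ 2050

For Gamma(k, scale θ): mean = kθ, variance = kθ², so CV = 1/√k.
CV = SD/mean = 1900/1760 = 1.08, hence k = 1/CV² = 0.858.
Then θ = mean/k = 1760/0.858 = 2050.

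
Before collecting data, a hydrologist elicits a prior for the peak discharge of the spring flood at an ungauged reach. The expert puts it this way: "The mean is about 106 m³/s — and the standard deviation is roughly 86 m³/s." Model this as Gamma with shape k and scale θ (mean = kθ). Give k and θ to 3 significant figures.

For Gamma(k, scale θ): mean = kθ, variance = kθ², so CV = 1/√k.
CV = SD/mean = 86/106 = 0.8113, hence k = 1/CV² = 1.52.
Then θ = mean/k = 106/1.52 = 69.8.

k ≈ 1.52, θ ≈ 69.8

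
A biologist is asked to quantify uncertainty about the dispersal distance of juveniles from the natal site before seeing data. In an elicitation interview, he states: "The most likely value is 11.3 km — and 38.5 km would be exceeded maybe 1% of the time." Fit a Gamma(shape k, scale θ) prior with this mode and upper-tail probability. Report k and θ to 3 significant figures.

k ≈ 3.9, θ ≈ 3.89

Gamma(k,θ) with k>1 has mode (k−1)θ, so θ = 11.3/(k−1).
Need P(X < 38.5) = 0.99 with θ tied to k this way. Start at k = 2, θ = 11.3: P(X<38.5) ≈ 0.854.
Too low — raise k to concentrate. Iterating converges to k ≈ 3.9.
Then θ = 11.3/(3.9−1) ≈ 3.89.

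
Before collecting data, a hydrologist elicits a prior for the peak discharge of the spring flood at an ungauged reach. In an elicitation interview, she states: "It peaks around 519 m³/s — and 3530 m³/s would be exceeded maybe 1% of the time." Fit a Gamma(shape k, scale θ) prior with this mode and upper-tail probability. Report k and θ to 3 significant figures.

Gamma(k,θ) with k>1 has mode (k−1)θ, so θ = 519/(k−1).
Need P(X < 3530) = 0.99 with θ tied to k this way. Start at k = 2, θ = 519: P(X<3530) ≈ 0.991.
Too high — lower k to spread out. Iterating converges to k ≈ 1.97.
Then θ = 519/(1.97−1) ≈ 537.

k ≈ 1.97, θ ≈ 537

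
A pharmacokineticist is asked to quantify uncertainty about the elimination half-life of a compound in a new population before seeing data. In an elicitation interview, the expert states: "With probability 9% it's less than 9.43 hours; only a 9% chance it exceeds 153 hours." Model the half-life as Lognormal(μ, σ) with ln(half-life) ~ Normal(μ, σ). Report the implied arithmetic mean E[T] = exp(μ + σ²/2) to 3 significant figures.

If T ~ Lognormal(μ,σ) then ln T ~ Normal(μ,σ), so the p-quantile of ln T is μ + z_p·σ.
ln(9.43) = 2.244 and ln(153) = 5.03; z_{0.09} = -1.341, z_{0.91} = 1.341.
σ = (5.03 − 2.244)/(1.341 − (-1.341)) = 1.039.
μ = 2.244 − (-1.341)·1.039 = 3.637.
E[T] = exp(μ + σ²/2) = exp(3.637 + 0.5399) = 65.2 hours.

E[T] ≈ 65.2 hours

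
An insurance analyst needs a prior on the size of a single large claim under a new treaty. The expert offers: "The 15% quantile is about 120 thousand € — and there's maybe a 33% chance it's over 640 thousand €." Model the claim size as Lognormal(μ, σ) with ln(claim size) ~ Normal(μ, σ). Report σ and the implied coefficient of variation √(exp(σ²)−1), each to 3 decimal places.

σ ≈ 1.134, CV ≈ 1.618

If T ~ Lognormal(μ,σ) then ln T ~ Normal(μ,σ), so the p-quantile of ln T is μ + z_p·σ.
ln(120) = 4.787 and ln(640) = 6.461; z_{0.15} = -1.036, z_{0.67} = 0.4399.
σ = (6.461 − 4.787)/(0.4399 − (-1.036)) = 1.134.
μ = 4.787 − (-1.036)·1.134 = 5.963.
CV = √(exp(σ²)−1) = √(exp(1.2856)−1) = 1.618.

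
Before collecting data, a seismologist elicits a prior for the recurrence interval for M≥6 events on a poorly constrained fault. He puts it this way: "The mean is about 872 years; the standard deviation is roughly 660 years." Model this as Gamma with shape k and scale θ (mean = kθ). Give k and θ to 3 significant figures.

For Gamma(k, scale θ): mean = kθ, variance = kθ², so CV = 1/√k.
CV = SD/mean = 660/872 = 0.7569, hence k = 1/CV² = 1.75.
Then θ = mean/k = 872/1.75 = 500.

k ≈ 1.75, θ ≈ 500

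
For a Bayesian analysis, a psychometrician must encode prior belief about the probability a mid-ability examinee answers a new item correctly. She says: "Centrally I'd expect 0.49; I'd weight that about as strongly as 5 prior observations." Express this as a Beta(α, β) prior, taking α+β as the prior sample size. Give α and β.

α = 2.45, β = 2.55

Under the effective-sample-size interpretation, Beta(α, β) has prior mean α/(α+β) and prior sample size α+β.
So α+β = 5 and α/(α+β) = 0.49, giving α = 0.49·5 = 2.45 and β = 5 − 2.45 = 2.55.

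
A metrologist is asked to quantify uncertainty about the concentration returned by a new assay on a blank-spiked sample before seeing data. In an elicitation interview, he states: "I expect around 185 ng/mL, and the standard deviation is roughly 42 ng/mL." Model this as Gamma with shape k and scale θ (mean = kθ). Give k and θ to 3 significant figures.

k ≈ 19.4, θ ≈ 9.54

For Gamma(k, scale θ): mean = kθ, variance = kθ², so CV = 1/√k.
CV = SD/mean = 42/185 = 0.227, hence k = 1/CV² = 19.4.
Then θ = mean/k = 185/19.4 = 9.54.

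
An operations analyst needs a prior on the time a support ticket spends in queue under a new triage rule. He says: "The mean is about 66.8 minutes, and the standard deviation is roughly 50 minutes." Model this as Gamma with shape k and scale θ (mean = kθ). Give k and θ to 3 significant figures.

k ≈ 1.78, θ ≈ 37.4

For Gamma(k, scale θ): mean = kθ, variance = kθ², so CV = 1/√k.
CV = SD/mean = 50/66.8 = 0.7485, hence k = 1/CV² = 1.78.
Then θ = mean/k = 66.8/1.78 = 37.4.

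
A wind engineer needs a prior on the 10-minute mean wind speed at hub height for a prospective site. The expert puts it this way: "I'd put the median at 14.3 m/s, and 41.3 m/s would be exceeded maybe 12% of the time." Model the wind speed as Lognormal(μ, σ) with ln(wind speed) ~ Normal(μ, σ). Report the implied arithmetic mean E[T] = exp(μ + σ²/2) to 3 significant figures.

If T ~ Lognormal(μ,σ) then ln T ~ Normal(μ,σ), so the p-quantile of ln T is μ + z_p·σ.
ln(14.3) = 2.66 and ln(41.3) = 3.721; z_{0.5} = 0, z_{0.88} = 1.175.
σ = (3.721 − 2.66)/(1.175 − (0)) = 0.903.
μ = 2.66 − (0)·0.903 = 2.660.
E[T] = exp(μ + σ²/2) = exp(2.660 + 0.4074) = 21.5 m/s.

E[T] ≈ 21.5 m/s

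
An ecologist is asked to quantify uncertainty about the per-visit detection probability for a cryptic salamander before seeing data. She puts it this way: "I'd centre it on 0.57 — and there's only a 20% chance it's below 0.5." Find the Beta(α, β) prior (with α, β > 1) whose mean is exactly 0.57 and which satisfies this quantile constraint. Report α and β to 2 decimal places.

α ≈ 20.05, β ≈ 15.12

With mean 0.57 fixed, write α = 0.57s, β = 0.43s where s = α+β.
Need P(θ < 0.5) = 0.2 under Beta(0.57s, 0.43s). Normal approximation: (q−m)/√(m(1−m)/s) ≈ z_{0.2} = -0.842, so s ≈ 0.57·0.43·(-0.842)²/(0.5−0.57)² = 35.4.
At s = 35.4: P(θ<0.5) ≈ 0.199. Adjusting to match 0.2 gives s ≈ 35.17.
So α = 0.57·35.17 ≈ 20.05, β = 0.43·35.17 ≈ 15.12.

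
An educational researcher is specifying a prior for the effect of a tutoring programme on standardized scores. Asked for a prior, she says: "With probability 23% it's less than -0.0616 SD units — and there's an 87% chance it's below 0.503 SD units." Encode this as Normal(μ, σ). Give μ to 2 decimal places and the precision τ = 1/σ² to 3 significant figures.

For Normal(μ,σ), the p-quantile is μ + z_p·σ. Here z_{0.23} = -0.7388, z_{0.87} = 1.126.
So -0.0616 = μ − 0.7388σ and 0.503 = μ + 1.126σ.
Subtracting: σ = (0.503 − -0.0616)/(1.126 − (-0.7388)) = 0.30.
Then μ = -0.0616 − (-0.7388)·0.30 = 0.16.
Precision τ = 1/σ² = 1/0.3027² = 10.9.

μ = 0.16, τ = 10.9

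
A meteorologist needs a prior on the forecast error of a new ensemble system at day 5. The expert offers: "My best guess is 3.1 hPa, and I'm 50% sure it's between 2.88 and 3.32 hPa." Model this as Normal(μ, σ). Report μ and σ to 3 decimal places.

μ = 3.100, σ = 0.326

A symmetric 50% interval runs μ ± z·σ with z = 0.6745.
Half-width = 0.22, so σ = 0.22/0.6745 = 0.326.
μ is the stated best guess, 3.100.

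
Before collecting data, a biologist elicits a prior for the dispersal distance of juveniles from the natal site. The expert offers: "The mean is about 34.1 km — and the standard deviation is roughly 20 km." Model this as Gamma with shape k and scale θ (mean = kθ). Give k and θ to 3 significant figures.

For Gamma(k, scale θ): mean = kθ, variance = kθ², so CV = 1/√k.
CV = SD/mean = 20/34.1 = 0.5865, hence k = 1/CV² = 2.91.
Then θ = mean/k = 34.1/2.91 = 11.7.

k ≈ 2.91, θ ≈ 11.7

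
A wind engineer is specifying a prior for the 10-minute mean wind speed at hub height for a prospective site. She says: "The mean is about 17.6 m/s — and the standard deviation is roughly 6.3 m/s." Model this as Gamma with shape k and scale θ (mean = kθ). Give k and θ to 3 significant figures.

k ≈ 7.8, θ ≈ 2.26

For Gamma(k, scale θ): mean = kθ, variance = kθ², so CV = 1/√k.
CV = SD/mean = 6.3/17.6 = 0.358, hence k = 1/CV² = 7.8.
Then θ = mean/k = 17.6/7.8 = 2.26.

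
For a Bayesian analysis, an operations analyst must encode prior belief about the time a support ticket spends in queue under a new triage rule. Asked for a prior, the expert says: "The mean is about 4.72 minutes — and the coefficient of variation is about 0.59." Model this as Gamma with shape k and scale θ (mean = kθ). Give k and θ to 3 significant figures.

k ≈ 2.87, θ ≈ 1.64

For Gamma(k, scale θ): mean = kθ, variance = kθ², so CV = 1/√k.
CV = 0.59, hence k = 1/CV² = 2.87.
Then θ = mean/k = 4.72/2.87 = 1.64.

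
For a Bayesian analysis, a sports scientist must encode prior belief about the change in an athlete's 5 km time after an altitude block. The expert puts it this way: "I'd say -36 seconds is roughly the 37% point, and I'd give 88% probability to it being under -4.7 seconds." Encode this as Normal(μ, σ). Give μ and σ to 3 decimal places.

μ = -29.107, σ = 20.772

For Normal(μ,σ), the p-quantile is μ + z_p·σ. Here z_{0.37} = -0.3319, z_{0.88} = 1.175.
So -36 = μ − 0.3319σ and -4.7 = μ + 1.175σ.
Subtracting: σ = (-4.7 − -36)/(1.175 − (-0.3319)) = 20.772.
Then μ = -36 − (-0.3319)·20.772 = -29.107.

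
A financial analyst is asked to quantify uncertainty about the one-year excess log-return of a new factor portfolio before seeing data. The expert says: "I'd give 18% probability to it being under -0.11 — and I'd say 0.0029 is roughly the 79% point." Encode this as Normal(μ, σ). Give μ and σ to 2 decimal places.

The p-quantile of Normal(μ,σ) is μ + z_p·σ, with z_{0.18} = -0.9154 and z_{0.79} = 0.8064.
Eliminate σ: μ = (z₂·x₁ − z₁·x₂)/(z₂ − z₁) = (0.8064·-0.11 − (-0.9154)·0.0029)/1.722 = -0.05.
Then σ = (x₂ − x₁)/(z₂ − z₁) = (0.0029 − -0.11)/1.722 = 0.07.

μ = -0.05, σ = 0.07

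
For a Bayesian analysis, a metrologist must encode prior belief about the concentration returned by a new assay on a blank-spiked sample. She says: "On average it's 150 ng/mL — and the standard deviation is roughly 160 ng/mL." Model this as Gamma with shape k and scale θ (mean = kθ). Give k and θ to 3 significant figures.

k ≈ 0.879, θ ≈ 171

For Gamma(k, scale θ): mean = kθ, variance = kθ², so CV = 1/√k.
CV = SD/mean = 160/150 = 1.067, hence k = 1/CV² = 0.879.
Then θ = mean/k = 150/0.879 = 171.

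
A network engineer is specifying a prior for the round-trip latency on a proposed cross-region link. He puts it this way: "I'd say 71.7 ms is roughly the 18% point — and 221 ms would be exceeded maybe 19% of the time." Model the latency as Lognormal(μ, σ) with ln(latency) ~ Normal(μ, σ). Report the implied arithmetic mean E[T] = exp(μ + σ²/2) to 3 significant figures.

E[T] ≈ 155 ms

If T ~ Lognormal(μ,σ) then ln T ~ Normal(μ,σ), so the p-quantile of ln T is μ + z_p·σ.
ln(71.7) = 4.272 and ln(221) = 5.398; z_{0.18} = -0.9154, z_{0.81} = 0.8779.
σ = (5.398 − 4.272)/(0.8779 − (-0.9154)) = 0.628.
μ = 4.272 − (-0.9154)·0.628 = 4.847.
E[T] = exp(μ + σ²/2) = exp(4.847 + 0.1970) = 155 ms.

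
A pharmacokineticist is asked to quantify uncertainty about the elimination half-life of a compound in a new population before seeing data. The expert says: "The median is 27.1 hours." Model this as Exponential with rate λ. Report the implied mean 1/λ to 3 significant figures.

mean ≈ 39.1 hours

Exponential median = ln 2 / λ, so λ = ln 2 / 27.1 = 0.0256.
Mean = 1/λ = 39.1 hours.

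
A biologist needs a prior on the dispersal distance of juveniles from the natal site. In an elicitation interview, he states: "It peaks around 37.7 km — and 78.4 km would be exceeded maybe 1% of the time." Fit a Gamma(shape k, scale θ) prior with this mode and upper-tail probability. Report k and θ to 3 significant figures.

k ≈ 10.1, θ ≈ 4.15

Gamma(k,θ) with k>1 has mode (k−1)θ, so θ = 37.7/(k−1).
Need P(X < 78.4) = 0.99 with θ tied to k this way. Start at k = 2, θ = 37.7: P(X<78.4) ≈ 0.615.
Too low — raise k to concentrate. Iterating converges to k ≈ 10.1.
Then θ = 37.7/(10.1−1) ≈ 4.15.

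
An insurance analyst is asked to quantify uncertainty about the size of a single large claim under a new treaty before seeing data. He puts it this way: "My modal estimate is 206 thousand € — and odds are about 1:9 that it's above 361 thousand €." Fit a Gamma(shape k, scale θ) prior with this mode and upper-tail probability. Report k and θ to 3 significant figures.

k ≈ 7.03, θ ≈ 34.1

Gamma(k,θ) with k>1 has mode (k−1)θ, so θ = 206/(k−1).
Need P(X < 361) = 0.9 with θ tied to k this way. Start at k = 2, θ = 206: P(X<361) ≈ 0.523.
Too low — raise k to concentrate. Iterating converges to k ≈ 7.03.
Then θ = 206/(7.03−1) ≈ 34.1.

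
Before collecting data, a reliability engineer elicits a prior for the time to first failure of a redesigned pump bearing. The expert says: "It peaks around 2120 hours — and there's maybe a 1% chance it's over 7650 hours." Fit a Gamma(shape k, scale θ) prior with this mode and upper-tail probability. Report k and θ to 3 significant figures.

Gamma(k,θ) with k>1 has mode (k−1)θ, so θ = 2120/(k−1).
Need P(X < 7650) = 0.99 with θ tied to k this way. Start at k = 2, θ = 2120: P(X<7650) ≈ 0.875.
Too low — raise k to concentrate. Iterating converges to k ≈ 3.61.
Then θ = 2120/(3.61−1) ≈ 812.

k ≈ 3.61, θ ≈ 812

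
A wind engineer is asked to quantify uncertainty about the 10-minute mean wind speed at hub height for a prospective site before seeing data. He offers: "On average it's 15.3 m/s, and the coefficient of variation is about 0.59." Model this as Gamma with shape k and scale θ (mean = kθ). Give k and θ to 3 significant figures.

For Gamma(k, scale θ): mean = kθ, variance = kθ², so CV = 1/√k.
CV = 0.59, hence k = 1/CV² = 2.87.
Then θ = mean/k = 15.3/2.87 = 5.33.

k ≈ 2.87, θ ≈ 5.33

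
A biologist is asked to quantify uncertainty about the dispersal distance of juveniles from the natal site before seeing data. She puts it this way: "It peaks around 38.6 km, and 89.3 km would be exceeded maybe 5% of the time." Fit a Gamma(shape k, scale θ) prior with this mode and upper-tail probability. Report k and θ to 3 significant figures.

Gamma(k,θ) with k>1 has mode (k−1)θ, so θ = 38.6/(k−1).
Need P(X < 89.3) = 0.95 with θ tied to k this way. Start at k = 2, θ = 38.6: P(X<89.3) ≈ 0.672.
Too low — raise k to concentrate. Iterating converges to k ≈ 4.89.
Then θ = 38.6/(4.89−1) ≈ 9.92.

k ≈ 4.89, θ ≈ 9.92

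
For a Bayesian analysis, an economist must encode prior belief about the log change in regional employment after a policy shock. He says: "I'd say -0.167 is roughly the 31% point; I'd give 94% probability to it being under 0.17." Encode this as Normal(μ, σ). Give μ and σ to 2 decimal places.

μ = -0.09, σ = 0.16

The p-quantile of Normal(μ,σ) is μ + z_p·σ, with z_{0.31} = -0.4959 and z_{0.94} = 1.555.
Eliminate σ: μ = (z₂·x₁ − z₁·x₂)/(z₂ − z₁) = (1.555·-0.167 − (-0.4959)·0.17)/2.051 = -0.09.
Then σ = (x₂ − x₁)/(z₂ − z₁) = (0.17 − -0.167)/2.051 = 0.16.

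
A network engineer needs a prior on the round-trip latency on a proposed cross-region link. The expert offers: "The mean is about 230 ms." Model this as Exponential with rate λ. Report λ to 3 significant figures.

Exponential mean = 1/λ, so λ = 1/230.0 = 0.00435.

λ ≈ 0.00435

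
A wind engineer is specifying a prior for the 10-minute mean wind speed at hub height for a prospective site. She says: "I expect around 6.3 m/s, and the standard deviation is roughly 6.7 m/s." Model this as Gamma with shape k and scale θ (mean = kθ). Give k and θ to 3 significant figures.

For Gamma(k, scale θ): mean = kθ, variance = kθ², so CV = 1/√k.
CV = SD/mean = 6.7/6.3 = 1.063, hence k = 1/CV² = 0.884.
Then θ = mean/k = 6.3/0.884 = 7.13.

k ≈ 0.884, θ ≈ 7.13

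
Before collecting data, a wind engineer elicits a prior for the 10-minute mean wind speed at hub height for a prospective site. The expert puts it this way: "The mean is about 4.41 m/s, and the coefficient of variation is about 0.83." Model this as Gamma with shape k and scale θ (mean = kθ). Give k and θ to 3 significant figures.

k ≈ 1.45, θ ≈ 3.04

For Gamma(k, scale θ): mean = kθ, variance = kθ², so CV = 1/√k.
CV = 0.83, hence k = 1/CV² = 1.45.
Then θ = mean/k = 4.41/1.45 = 3.04.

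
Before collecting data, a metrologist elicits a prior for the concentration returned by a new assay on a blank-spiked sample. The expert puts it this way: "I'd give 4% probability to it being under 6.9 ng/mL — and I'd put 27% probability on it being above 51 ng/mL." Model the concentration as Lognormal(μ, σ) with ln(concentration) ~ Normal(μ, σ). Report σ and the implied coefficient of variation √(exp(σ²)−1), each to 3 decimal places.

If T ~ Lognormal(μ,σ) then ln T ~ Normal(μ,σ), so the p-quantile of ln T is μ + z_p·σ.
ln(6.9) = 1.932 and ln(51) = 3.932; z_{0.04} = -1.751, z_{0.73} = 0.6128.
σ = (3.932 − 1.932)/(0.6128 − (-1.751)) = 0.846.
μ = 1.932 − (-1.751)·0.846 = 3.413.
CV = √(exp(σ²)−1) = √(exp(0.7163)−1) = 1.023.

σ ≈ 0.846, CV ≈ 1.023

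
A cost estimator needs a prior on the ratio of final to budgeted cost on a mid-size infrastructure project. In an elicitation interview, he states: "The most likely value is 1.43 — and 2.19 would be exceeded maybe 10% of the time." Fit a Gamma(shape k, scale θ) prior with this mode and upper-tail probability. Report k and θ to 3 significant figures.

Gamma(k,θ) with k>1 has mode (k−1)θ, so θ = 1.43/(k−1).
Need P(X < 2.19) = 0.9 with θ tied to k this way. Start at k = 2, θ = 1.43: P(X<2.19) ≈ 0.453.
Too low — raise k to concentrate. Iterating converges to k ≈ 11.3.
Then θ = 1.43/(11.3−1) ≈ 0.139.

k ≈ 11.3, θ ≈ 0.139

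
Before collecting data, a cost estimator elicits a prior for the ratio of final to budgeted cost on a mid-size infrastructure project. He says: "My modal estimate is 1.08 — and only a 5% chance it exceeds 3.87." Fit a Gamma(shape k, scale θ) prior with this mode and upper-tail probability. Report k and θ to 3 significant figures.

Gamma(k,θ) with k>1 has mode (k−1)θ, so θ = 1.08/(k−1).
Need P(X < 3.87) = 0.95 with θ tied to k this way. Start at k = 2, θ = 1.08: P(X<3.87) ≈ 0.873.
Too low — raise k to concentrate. Iterating converges to k ≈ 2.58.
Then θ = 1.08/(2.58−1) ≈ 0.684.

k ≈ 2.58, θ ≈ 0.684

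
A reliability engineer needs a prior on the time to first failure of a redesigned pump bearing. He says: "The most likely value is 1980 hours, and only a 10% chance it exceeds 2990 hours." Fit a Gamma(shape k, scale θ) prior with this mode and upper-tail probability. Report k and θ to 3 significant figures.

Gamma(k,θ) with k>1 has mode (k−1)θ, so θ = 1980/(k−1).
Need P(X < 2990) = 0.9 with θ tied to k this way. Start at k = 2, θ = 1980: P(X<2990) ≈ 0.446.
Too low — raise k to concentrate. Iterating converges to k ≈ 12.
Then θ = 1980/(12−1) ≈ 181.

k ≈ 12, θ ≈ 181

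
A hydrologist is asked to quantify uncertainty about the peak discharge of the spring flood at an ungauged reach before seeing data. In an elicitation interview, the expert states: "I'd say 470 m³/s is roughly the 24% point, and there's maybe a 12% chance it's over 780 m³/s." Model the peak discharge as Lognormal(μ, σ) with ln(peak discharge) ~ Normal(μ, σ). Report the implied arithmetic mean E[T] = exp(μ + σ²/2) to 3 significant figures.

E[T] ≈ 589 m³/s

If T ~ Lognormal(μ,σ) then ln T ~ Normal(μ,σ), so the p-quantile of ln T is μ + z_p·σ.
ln(470) = 6.153 and ln(780) = 6.659; z_{0.24} = -0.7063, z_{0.88} = 1.175.
σ = (6.659 − 6.153)/(1.175 − (-0.7063)) = 0.269.
μ = 6.153 − (-0.7063)·0.269 = 6.343.
E[T] = exp(μ + σ²/2) = exp(6.343 + 0.0363) = 589 m³/s.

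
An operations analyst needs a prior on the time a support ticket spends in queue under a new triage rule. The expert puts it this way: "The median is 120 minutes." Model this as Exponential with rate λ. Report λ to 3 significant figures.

λ ≈ 0.00578

Exponential median = ln 2 / λ, so λ = ln 2 / 120.0 = 0.00578.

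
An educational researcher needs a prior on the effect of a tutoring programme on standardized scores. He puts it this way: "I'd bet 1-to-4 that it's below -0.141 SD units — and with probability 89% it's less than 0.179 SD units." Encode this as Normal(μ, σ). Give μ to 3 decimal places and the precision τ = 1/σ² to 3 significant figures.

For Normal(μ,σ), the p-quantile is μ + z_p·σ. Here z_{0.2} = -0.8416, z_{0.89} = 1.227.
So -0.141 = μ − 0.8416σ and 0.179 = μ + 1.227σ.
Subtracting: σ = (0.179 − -0.141)/(1.227 − (-0.8416)) = 0.155.
Then μ = -0.141 − (-0.8416)·0.155 = -0.011.
Precision τ = 1/σ² = 1/0.1547² = 41.8.

μ = -0.011, τ = 41.8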